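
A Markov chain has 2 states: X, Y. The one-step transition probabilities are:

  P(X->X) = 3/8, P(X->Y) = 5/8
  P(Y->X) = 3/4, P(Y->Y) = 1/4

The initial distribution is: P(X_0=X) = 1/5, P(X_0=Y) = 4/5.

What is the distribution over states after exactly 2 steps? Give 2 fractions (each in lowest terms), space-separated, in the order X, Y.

Propagating the distribution step by step (d_{t+1} = d_t * P):
d_0 = (X=1/5, Y=4/5)
  d_1[X] = 1/5*3/8 + 4/5*3/4 = 27/40
  d_1[Y] = 1/5*5/8 + 4/5*1/4 = 13/40
d_1 = (X=27/40, Y=13/40)
  d_2[X] = 27/40*3/8 + 13/40*3/4 = 159/320
  d_2[Y] = 27/40*5/8 + 13/40*1/4 = 161/320
d_2 = (X=159/320, Y=161/320)

Answer: 159/320 161/320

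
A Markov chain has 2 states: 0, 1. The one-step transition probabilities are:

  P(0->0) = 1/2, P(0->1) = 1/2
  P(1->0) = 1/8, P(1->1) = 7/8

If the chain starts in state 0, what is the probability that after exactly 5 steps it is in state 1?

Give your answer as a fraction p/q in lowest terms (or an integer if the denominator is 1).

Answer: 6505/8192

Derivation:
Computing P^5 by repeated multiplication:
P^1 =
  0: [1/2, 1/2]
  1: [1/8, 7/8]
P^2 =
  0: [5/16, 11/16]
  1: [11/64, 53/64]
P^3 =
  0: [31/128, 97/128]
  1: [97/512, 415/512]
P^4 =
  0: [221/1024, 803/1024]
  1: [803/4096, 3293/4096]
P^5 =
  0: [1687/8192, 6505/8192]
  1: [6505/32768, 26263/32768]

(P^5)[0 -> 1] = 6505/8192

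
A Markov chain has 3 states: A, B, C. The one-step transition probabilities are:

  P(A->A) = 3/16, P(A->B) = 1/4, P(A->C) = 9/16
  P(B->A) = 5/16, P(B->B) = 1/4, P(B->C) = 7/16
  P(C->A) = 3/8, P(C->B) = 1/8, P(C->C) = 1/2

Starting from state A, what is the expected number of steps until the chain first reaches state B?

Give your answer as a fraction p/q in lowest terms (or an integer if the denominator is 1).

Let h_i = expected steps to first reach B from state i.
Boundary: h_B = 0.
First-step equations for the other states:
  h_A = 1 + 3/16*h_A + 1/4*h_B + 9/16*h_C
  h_C = 1 + 3/8*h_A + 1/8*h_B + 1/2*h_C

Substituting h_B = 0 and rearranging gives the linear system (I - Q) h = 1:
  [13/16, -9/16] . (h_A, h_C) = 1
  [-3/8, 1/2] . (h_A, h_C) = 1

Solving yields:
  h_A = 136/25
  h_C = 152/25

Starting state is A, so the expected hitting time is h_A = 136/25.

Answer: 136/25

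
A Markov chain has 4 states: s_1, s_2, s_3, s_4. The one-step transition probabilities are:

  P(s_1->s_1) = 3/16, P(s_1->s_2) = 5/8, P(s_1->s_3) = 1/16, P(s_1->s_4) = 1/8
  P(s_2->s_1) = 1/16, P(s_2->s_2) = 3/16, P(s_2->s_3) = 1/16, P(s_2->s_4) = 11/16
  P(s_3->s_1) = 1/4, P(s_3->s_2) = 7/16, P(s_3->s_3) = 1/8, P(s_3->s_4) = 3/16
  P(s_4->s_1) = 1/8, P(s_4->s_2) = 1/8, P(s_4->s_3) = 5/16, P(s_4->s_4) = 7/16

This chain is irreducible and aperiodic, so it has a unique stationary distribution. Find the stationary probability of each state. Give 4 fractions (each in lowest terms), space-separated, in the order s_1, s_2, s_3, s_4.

The stationary distribution satisfies pi = pi * P, i.e.:
  pi_s_1 = 3/16*pi_s_1 + 1/16*pi_s_2 + 1/4*pi_s_3 + 1/8*pi_s_4
  pi_s_2 = 5/8*pi_s_1 + 3/16*pi_s_2 + 7/16*pi_s_3 + 1/8*pi_s_4
  pi_s_3 = 1/16*pi_s_1 + 1/16*pi_s_2 + 1/8*pi_s_3 + 5/16*pi_s_4
  pi_s_4 = 1/8*pi_s_1 + 11/16*pi_s_2 + 3/16*pi_s_3 + 7/16*pi_s_4
with normalization: pi_s_1 + pi_s_2 + pi_s_3 + pi_s_4 = 1.

Using the first 3 balance equations plus normalization, the linear system A*pi = b is:
  [-13/16, 1/16, 1/4, 1/8] . pi = 0
  [5/8, -13/16, 7/16, 1/8] . pi = 0
  [1/16, 1/16, -7/8, 5/16] . pi = 0
  [1, 1, 1, 1] . pi = 1

Solving yields:
  pi_s_1 = 681/4891
  pi_s_2 = 1305/4891
  pi_s_3 = 869/4891
  pi_s_4 = 2036/4891

Verification (pi * P):
  681/4891*3/16 + 1305/4891*1/16 + 869/4891*1/4 + 2036/4891*1/8 = 681/4891 = pi_s_1  (ok)
  681/4891*5/8 + 1305/4891*3/16 + 869/4891*7/16 + 2036/4891*1/8 = 1305/4891 = pi_s_2  (ok)
  681/4891*1/16 + 1305/4891*1/16 + 869/4891*1/8 + 2036/4891*5/16 = 869/4891 = pi_s_3  (ok)
  681/4891*1/8 + 1305/4891*11/16 + 869/4891*3/16 + 2036/4891*7/16 = 2036/4891 = pi_s_4  (ok)

Answer: 681/4891 1305/4891 869/4891 2036/4891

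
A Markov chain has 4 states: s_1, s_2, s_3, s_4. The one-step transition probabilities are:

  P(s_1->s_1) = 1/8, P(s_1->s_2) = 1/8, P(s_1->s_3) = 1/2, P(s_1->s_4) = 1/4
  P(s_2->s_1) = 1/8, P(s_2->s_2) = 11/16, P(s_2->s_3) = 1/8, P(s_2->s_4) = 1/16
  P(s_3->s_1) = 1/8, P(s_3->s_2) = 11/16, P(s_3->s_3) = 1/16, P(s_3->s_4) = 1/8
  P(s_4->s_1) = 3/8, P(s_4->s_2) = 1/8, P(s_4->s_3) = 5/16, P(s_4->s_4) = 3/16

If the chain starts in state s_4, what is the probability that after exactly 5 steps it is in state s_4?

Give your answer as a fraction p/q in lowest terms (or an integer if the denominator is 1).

Computing P^5 by repeated multiplication:
P^1 =
  s_1: [1/8, 1/8, 1/2, 1/4]
  s_2: [1/8, 11/16, 1/8, 1/16]
  s_3: [1/8, 11/16, 1/16, 1/8]
  s_4: [3/8, 1/8, 5/16, 3/16]
P^2 =
  s_1: [3/16, 61/128, 3/16, 19/128]
  s_2: [9/64, 149/256, 45/256, 13/128]
  s_3: [5/32, 35/64, 49/256, 27/256]
  s_4: [11/64, 95/256, 9/32, 45/256]
P^3 =
  s_1: [83/512, 1021/2048, 433/2048, 131/1024]
  s_2: [77/512, 1129/2048, 761/4096, 461/4096]
  s_3: [155/1024, 2213/4096, 49/256, 479/4096]
  s_4: [173/1024, 2015/4096, 839/4096, 275/2048]
P^4 =
  s_1: [643/4096, 8591/16384, 6441/32768, 4001/32768]
  s_2: [2509/16384, 35363/65536, 6255/32768, 7627/65536]
  s_3: [2527/16384, 35165/65536, 12565/65536, 3849/32768]
  s_4: [1299/8192, 16939/32768, 13155/65536, 8111/65536]
P^5 =
  s_1: [20385/131072, 278143/524288, 50981/262144, 62643/524288]
  s_2: [40395/262144, 561929/1048576, 201659/1048576, 7713/65536]
  s_3: [20233/131072, 280321/524288, 202249/1048576, 123821/1048576]
  s_4: [40879/262144, 554369/1048576, 102301/524288, 126089/1048576]

(P^5)[s_4 -> s_4] = 126089/1048576

Answer: 126089/1048576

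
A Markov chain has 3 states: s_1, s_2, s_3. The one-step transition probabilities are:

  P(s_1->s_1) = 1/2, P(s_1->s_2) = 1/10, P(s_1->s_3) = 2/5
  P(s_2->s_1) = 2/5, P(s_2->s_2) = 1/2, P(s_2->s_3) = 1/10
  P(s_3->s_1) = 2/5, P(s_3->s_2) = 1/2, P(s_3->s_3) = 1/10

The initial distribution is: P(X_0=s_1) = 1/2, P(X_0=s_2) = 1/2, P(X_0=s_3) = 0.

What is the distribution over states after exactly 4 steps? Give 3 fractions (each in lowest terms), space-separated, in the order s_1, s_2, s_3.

Answer: 8889/20000 1611/5000 4667/20000

Derivation:
Propagating the distribution step by step (d_{t+1} = d_t * P):
d_0 = (s_1=1/2, s_2=1/2, s_3=0)
  d_1[s_1] = 1/2*1/2 + 1/2*2/5 + 0*2/5 = 9/20
  d_1[s_2] = 1/2*1/10 + 1/2*1/2 + 0*1/2 = 3/10
  d_1[s_3] = 1/2*2/5 + 1/2*1/10 + 0*1/10 = 1/4
d_1 = (s_1=9/20, s_2=3/10, s_3=1/4)
  d_2[s_1] = 9/20*1/2 + 3/10*2/5 + 1/4*2/5 = 89/200
  d_2[s_2] = 9/20*1/10 + 3/10*1/2 + 1/4*1/2 = 8/25
  d_2[s_3] = 9/20*2/5 + 3/10*1/10 + 1/4*1/10 = 47/200
d_2 = (s_1=89/200, s_2=8/25, s_3=47/200)
  d_3[s_1] = 89/200*1/2 + 8/25*2/5 + 47/200*2/5 = 889/2000
  d_3[s_2] = 89/200*1/10 + 8/25*1/2 + 47/200*1/2 = 161/500
  d_3[s_3] = 89/200*2/5 + 8/25*1/10 + 47/200*1/10 = 467/2000
d_3 = (s_1=889/2000, s_2=161/500, s_3=467/2000)
  d_4[s_1] = 889/2000*1/2 + 161/500*2/5 + 467/2000*2/5 = 8889/20000
  d_4[s_2] = 889/2000*1/10 + 161/500*1/2 + 467/2000*1/2 = 1611/5000
  d_4[s_3] = 889/2000*2/5 + 161/500*1/10 + 467/2000*1/10 = 4667/20000
d_4 = (s_1=8889/20000, s_2=1611/5000, s_3=4667/20000)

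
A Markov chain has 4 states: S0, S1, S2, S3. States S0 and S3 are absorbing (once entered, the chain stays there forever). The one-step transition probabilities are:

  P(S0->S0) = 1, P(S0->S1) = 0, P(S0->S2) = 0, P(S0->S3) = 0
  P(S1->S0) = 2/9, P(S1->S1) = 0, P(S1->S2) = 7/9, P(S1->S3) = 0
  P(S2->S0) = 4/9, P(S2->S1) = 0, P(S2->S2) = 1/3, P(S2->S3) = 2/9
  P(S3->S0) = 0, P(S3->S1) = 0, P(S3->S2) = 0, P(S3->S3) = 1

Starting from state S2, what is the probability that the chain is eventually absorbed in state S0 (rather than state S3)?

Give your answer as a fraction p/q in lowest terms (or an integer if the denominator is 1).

Answer: 2/3

Derivation:
Let a_i = P(absorbed in S0 | start in state i).
Boundary conditions: a_S0 = 1, a_S3 = 0.
For each transient state i, a_i = sum_j P(i->j) * a_j:
  a_S1 = 2/9*a_S0 + 0*a_S1 + 7/9*a_S2 + 0*a_S3
  a_S2 = 4/9*a_S0 + 0*a_S1 + 1/3*a_S2 + 2/9*a_S3

Substituting a_S0 = 1 and a_S3 = 0, rearrange to (I - Q) a = r where r[i] = P(i -> S0):
  [1, -7/9] . (a_S1, a_S2) = 2/9
  [0, 2/3] . (a_S1, a_S2) = 4/9

Solving yields:
  a_S1 = 20/27
  a_S2 = 2/3

Starting state is S2, so the absorption probability is a_S2 = 2/3.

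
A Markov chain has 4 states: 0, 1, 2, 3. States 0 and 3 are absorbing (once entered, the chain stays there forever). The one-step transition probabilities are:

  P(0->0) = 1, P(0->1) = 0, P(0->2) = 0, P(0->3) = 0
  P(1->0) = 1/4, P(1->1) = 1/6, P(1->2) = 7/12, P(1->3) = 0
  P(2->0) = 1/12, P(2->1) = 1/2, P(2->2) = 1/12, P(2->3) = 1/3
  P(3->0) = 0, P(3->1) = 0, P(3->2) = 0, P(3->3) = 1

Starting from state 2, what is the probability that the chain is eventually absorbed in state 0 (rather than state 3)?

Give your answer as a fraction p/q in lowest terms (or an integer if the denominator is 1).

Answer: 7/17

Derivation:
Let a_i = P(absorbed in 0 | start in state i).
Boundary conditions: a_0 = 1, a_3 = 0.
For each transient state i, a_i = sum_j P(i->j) * a_j:
  a_1 = 1/4*a_0 + 1/6*a_1 + 7/12*a_2 + 0*a_3
  a_2 = 1/12*a_0 + 1/2*a_1 + 1/12*a_2 + 1/3*a_3

Substituting a_0 = 1 and a_3 = 0, rearrange to (I - Q) a = r where r[i] = P(i -> 0):
  [5/6, -7/12] . (a_1, a_2) = 1/4
  [-1/2, 11/12] . (a_1, a_2) = 1/12

Solving yields:
  a_1 = 10/17
  a_2 = 7/17

Starting state is 2, so the absorption probability is a_2 = 7/17.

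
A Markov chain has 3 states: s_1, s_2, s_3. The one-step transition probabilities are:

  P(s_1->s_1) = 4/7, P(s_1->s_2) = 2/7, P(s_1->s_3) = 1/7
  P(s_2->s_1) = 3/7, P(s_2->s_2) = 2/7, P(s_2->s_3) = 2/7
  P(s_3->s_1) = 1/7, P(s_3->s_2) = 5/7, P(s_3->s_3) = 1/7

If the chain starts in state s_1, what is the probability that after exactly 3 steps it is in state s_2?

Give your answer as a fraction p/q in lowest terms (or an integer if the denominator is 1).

Computing P^3 by repeated multiplication:
P^1 =
  s_1: [4/7, 2/7, 1/7]
  s_2: [3/7, 2/7, 2/7]
  s_3: [1/7, 5/7, 1/7]
P^2 =
  s_1: [23/49, 17/49, 9/49]
  s_2: [20/49, 20/49, 9/49]
  s_3: [20/49, 17/49, 12/49]
P^3 =
  s_1: [152/343, 125/343, 66/343]
  s_2: [149/343, 125/343, 69/343]
  s_3: [143/343, 134/343, 66/343]

(P^3)[s_1 -> s_2] = 125/343

Answer: 125/343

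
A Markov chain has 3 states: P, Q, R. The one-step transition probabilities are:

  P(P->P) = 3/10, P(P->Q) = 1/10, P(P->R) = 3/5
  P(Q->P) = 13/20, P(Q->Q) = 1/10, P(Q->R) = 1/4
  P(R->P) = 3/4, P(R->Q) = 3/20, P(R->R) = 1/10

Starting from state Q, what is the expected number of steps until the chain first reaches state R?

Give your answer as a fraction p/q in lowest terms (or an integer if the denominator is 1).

Answer: 270/113

Derivation:
Let h_i = expected steps to first reach R from state i.
Boundary: h_R = 0.
First-step equations for the other states:
  h_P = 1 + 3/10*h_P + 1/10*h_Q + 3/5*h_R
  h_Q = 1 + 13/20*h_P + 1/10*h_Q + 1/4*h_R

Substituting h_R = 0 and rearranging gives the linear system (I - Q) h = 1:
  [7/10, -1/10] . (h_P, h_Q) = 1
  [-13/20, 9/10] . (h_P, h_Q) = 1

Solving yields:
  h_P = 200/113
  h_Q = 270/113

Starting state is Q, so the expected hitting time is h_Q = 270/113.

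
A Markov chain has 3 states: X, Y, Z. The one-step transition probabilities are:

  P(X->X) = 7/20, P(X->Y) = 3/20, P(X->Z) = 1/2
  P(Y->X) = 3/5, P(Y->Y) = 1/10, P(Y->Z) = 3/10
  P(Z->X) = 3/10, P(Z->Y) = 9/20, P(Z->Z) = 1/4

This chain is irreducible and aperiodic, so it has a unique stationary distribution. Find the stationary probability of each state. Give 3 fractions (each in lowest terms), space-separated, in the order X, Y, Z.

The stationary distribution satisfies pi = pi * P, i.e.:
  pi_X = 7/20*pi_X + 3/5*pi_Y + 3/10*pi_Z
  pi_Y = 3/20*pi_X + 1/10*pi_Y + 9/20*pi_Z
  pi_Z = 1/2*pi_X + 3/10*pi_Y + 1/4*pi_Z
with normalization: pi_X + pi_Y + pi_Z = 1.

Using the first 2 balance equations plus normalization, the linear system A*pi = b is:
  [-13/20, 3/5, 3/10] . pi = 0
  [3/20, -9/10, 9/20] . pi = 0
  [1, 1, 1] . pi = 1

Solving yields:
  pi_X = 24/61
  pi_Y = 15/61
  pi_Z = 22/61

Verification (pi * P):
  24/61*7/20 + 15/61*3/5 + 22/61*3/10 = 24/61 = pi_X  (ok)
  24/61*3/20 + 15/61*1/10 + 22/61*9/20 = 15/61 = pi_Y  (ok)
  24/61*1/2 + 15/61*3/10 + 22/61*1/4 = 22/61 = pi_Z  (ok)

Answer: 24/61 15/61 22/61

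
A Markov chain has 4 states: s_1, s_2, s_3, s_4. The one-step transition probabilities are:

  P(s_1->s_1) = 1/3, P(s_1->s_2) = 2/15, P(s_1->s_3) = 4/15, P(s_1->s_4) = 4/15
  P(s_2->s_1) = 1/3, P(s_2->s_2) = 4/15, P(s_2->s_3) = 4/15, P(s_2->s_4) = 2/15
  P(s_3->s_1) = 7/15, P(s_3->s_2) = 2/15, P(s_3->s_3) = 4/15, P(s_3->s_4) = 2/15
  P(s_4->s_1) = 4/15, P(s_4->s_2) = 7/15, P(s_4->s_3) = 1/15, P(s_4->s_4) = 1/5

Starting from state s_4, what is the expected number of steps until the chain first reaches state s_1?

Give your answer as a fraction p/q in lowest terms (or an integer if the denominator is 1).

Let h_i = expected steps to first reach s_1 from state i.
Boundary: h_s_1 = 0.
First-step equations for the other states:
  h_s_2 = 1 + 1/3*h_s_1 + 4/15*h_s_2 + 4/15*h_s_3 + 2/15*h_s_4
  h_s_3 = 1 + 7/15*h_s_1 + 2/15*h_s_2 + 4/15*h_s_3 + 2/15*h_s_4
  h_s_4 = 1 + 4/15*h_s_1 + 7/15*h_s_2 + 1/15*h_s_3 + 1/5*h_s_4

Substituting h_s_1 = 0 and rearranging gives the linear system (I - Q) h = 1:
  [11/15, -4/15, -2/15] . (h_s_2, h_s_3, h_s_4) = 1
  [-2/15, 11/15, -2/15] . (h_s_2, h_s_3, h_s_4) = 1
  [-7/15, -1/15, 4/5] . (h_s_2, h_s_3, h_s_4) = 1

Solving yields:
  h_s_2 = 45/16
  h_s_3 = 39/16
  h_s_4 = 99/32

Starting state is s_4, so the expected hitting time is h_s_4 = 99/32.

Answer: 99/32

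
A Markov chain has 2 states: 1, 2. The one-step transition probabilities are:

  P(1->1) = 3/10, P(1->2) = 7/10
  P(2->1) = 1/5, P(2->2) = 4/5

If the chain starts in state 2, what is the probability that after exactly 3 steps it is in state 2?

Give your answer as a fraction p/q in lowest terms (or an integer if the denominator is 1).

Computing P^3 by repeated multiplication:
P^1 =
  1: [3/10, 7/10]
  2: [1/5, 4/5]
P^2 =
  1: [23/100, 77/100]
  2: [11/50, 39/50]
P^3 =
  1: [223/1000, 777/1000]
  2: [111/500, 389/500]

(P^3)[2 -> 2] = 389/500

Answer: 389/500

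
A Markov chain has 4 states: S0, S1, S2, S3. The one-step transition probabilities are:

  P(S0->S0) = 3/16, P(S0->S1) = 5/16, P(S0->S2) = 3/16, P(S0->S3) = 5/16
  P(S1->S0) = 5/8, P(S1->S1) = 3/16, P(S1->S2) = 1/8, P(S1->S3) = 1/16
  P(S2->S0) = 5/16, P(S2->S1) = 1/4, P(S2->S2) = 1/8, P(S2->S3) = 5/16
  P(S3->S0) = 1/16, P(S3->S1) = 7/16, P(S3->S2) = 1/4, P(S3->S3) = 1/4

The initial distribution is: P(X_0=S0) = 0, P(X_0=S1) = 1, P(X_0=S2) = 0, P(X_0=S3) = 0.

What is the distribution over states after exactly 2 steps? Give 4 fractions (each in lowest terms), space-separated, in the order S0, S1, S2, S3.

Propagating the distribution step by step (d_{t+1} = d_t * P):
d_0 = (S0=0, S1=1, S2=0, S3=0)
  d_1[S0] = 0*3/16 + 1*5/8 + 0*5/16 + 0*1/16 = 5/8
  d_1[S1] = 0*5/16 + 1*3/16 + 0*1/4 + 0*7/16 = 3/16
  d_1[S2] = 0*3/16 + 1*1/8 + 0*1/8 + 0*1/4 = 1/8
  d_1[S3] = 0*5/16 + 1*1/16 + 0*5/16 + 0*1/4 = 1/16
d_1 = (S0=5/8, S1=3/16, S2=1/8, S3=1/16)
  d_2[S0] = 5/8*3/16 + 3/16*5/8 + 1/8*5/16 + 1/16*1/16 = 71/256
  d_2[S1] = 5/8*5/16 + 3/16*3/16 + 1/8*1/4 + 1/16*7/16 = 37/128
  d_2[S2] = 5/8*3/16 + 3/16*1/8 + 1/8*1/8 + 1/16*1/4 = 11/64
  d_2[S3] = 5/8*5/16 + 3/16*1/16 + 1/8*5/16 + 1/16*1/4 = 67/256
d_2 = (S0=71/256, S1=37/128, S2=11/64, S3=67/256)

Answer: 71/256 37/128 11/64 67/256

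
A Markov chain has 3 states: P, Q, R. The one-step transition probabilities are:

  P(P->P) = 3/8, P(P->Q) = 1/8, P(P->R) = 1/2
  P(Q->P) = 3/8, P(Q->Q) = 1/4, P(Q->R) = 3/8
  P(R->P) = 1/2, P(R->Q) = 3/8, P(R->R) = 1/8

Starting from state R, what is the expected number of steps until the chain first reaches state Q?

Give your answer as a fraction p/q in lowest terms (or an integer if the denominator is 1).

Let h_i = expected steps to first reach Q from state i.
Boundary: h_Q = 0.
First-step equations for the other states:
  h_P = 1 + 3/8*h_P + 1/8*h_Q + 1/2*h_R
  h_R = 1 + 1/2*h_P + 3/8*h_Q + 1/8*h_R

Substituting h_Q = 0 and rearranging gives the linear system (I - Q) h = 1:
  [5/8, -1/2] . (h_P, h_R) = 1
  [-1/2, 7/8] . (h_P, h_R) = 1

Solving yields:
  h_P = 88/19
  h_R = 72/19

Starting state is R, so the expected hitting time is h_R = 72/19.

Answer: 72/19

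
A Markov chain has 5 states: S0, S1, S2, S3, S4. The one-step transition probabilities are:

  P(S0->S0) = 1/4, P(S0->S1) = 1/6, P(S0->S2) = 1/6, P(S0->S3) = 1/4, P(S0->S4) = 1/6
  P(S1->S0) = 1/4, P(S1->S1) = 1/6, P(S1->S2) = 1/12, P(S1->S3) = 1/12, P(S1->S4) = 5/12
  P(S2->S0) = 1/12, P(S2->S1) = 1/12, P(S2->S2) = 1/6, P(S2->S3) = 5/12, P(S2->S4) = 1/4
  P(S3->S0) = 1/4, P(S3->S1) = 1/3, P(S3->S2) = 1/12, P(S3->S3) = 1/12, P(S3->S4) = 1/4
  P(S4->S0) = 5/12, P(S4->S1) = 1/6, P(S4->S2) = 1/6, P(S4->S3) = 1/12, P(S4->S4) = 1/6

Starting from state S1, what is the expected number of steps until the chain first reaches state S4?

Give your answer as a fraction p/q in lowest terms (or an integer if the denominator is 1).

Answer: 4824/1513

Derivation:
Let h_i = expected steps to first reach S4 from state i.
Boundary: h_S4 = 0.
First-step equations for the other states:
  h_S0 = 1 + 1/4*h_S0 + 1/6*h_S1 + 1/6*h_S2 + 1/4*h_S3 + 1/6*h_S4
  h_S1 = 1 + 1/4*h_S0 + 1/6*h_S1 + 1/12*h_S2 + 1/12*h_S3 + 5/12*h_S4
  h_S2 = 1 + 1/12*h_S0 + 1/12*h_S1 + 1/6*h_S2 + 5/12*h_S3 + 1/4*h_S4
  h_S3 = 1 + 1/4*h_S0 + 1/3*h_S1 + 1/12*h_S2 + 1/12*h_S3 + 1/4*h_S4

Substituting h_S4 = 0 and rearranging gives the linear system (I - Q) h = 1:
  [3/4, -1/6, -1/6, -1/4] . (h_S0, h_S1, h_S2, h_S3) = 1
  [-1/4, 5/6, -1/12, -1/12] . (h_S0, h_S1, h_S2, h_S3) = 1
  [-1/12, -1/12, 5/6, -5/12] . (h_S0, h_S1, h_S2, h_S3) = 1
  [-1/4, -1/3, -1/12, 11/12] . (h_S0, h_S1, h_S2, h_S3) = 1

Solving yields:
  h_S0 = 6240/1513
  h_S1 = 4824/1513
  h_S2 = 5736/1513
  h_S3 = 5628/1513

Starting state is S1, so the expected hitting time is h_S1 = 4824/1513.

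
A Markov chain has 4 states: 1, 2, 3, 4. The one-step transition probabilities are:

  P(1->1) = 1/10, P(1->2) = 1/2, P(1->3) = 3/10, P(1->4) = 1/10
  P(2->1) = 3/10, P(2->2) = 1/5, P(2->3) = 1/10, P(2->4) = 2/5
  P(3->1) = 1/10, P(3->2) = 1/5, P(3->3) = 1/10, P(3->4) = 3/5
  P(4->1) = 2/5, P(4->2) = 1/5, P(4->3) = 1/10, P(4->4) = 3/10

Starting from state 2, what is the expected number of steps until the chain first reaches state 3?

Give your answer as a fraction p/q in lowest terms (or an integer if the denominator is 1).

Let h_i = expected steps to first reach 3 from state i.
Boundary: h_3 = 0.
First-step equations for the other states:
  h_1 = 1 + 1/10*h_1 + 1/2*h_2 + 3/10*h_3 + 1/10*h_4
  h_2 = 1 + 3/10*h_1 + 1/5*h_2 + 1/10*h_3 + 2/5*h_4
  h_4 = 1 + 2/5*h_1 + 1/5*h_2 + 1/10*h_3 + 3/10*h_4

Substituting h_3 = 0 and rearranging gives the linear system (I - Q) h = 1:
  [9/10, -1/2, -1/10] . (h_1, h_2, h_4) = 1
  [-3/10, 4/5, -2/5] . (h_1, h_2, h_4) = 1
  [-2/5, -1/5, 7/10] . (h_1, h_2, h_4) = 1

Solving yields:
  h_1 = 1130/209
  h_2 = 1350/209
  h_4 = 70/11

Starting state is 2, so the expected hitting time is h_2 = 1350/209.

Answer: 1350/209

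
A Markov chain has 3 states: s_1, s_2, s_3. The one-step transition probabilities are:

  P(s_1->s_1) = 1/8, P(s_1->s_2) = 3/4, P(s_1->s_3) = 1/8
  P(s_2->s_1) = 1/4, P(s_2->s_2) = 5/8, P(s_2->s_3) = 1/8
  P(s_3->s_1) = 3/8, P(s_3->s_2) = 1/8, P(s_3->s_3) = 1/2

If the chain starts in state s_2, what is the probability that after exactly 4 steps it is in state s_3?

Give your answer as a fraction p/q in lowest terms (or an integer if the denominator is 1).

Computing P^4 by repeated multiplication:
P^1 =
  s_1: [1/8, 3/4, 1/8]
  s_2: [1/4, 5/8, 1/8]
  s_3: [3/8, 1/8, 1/2]
P^2 =
  s_1: [1/4, 37/64, 11/64]
  s_2: [15/64, 19/32, 11/64]
  s_3: [17/64, 27/64, 5/16]
P^3 =
  s_1: [123/512, 73/128, 97/512]
  s_2: [31/128, 291/512, 97/512]
  s_3: [131/512, 257/512, 31/128]
P^4 =
  s_1: [499/2048, 2295/4096, 803/4096]
  s_2: [997/4096, 287/512, 803/4096]
  s_3: [1017/4096, 2195/4096, 221/1024]

(P^4)[s_2 -> s_3] = 803/4096

Answer: 803/4096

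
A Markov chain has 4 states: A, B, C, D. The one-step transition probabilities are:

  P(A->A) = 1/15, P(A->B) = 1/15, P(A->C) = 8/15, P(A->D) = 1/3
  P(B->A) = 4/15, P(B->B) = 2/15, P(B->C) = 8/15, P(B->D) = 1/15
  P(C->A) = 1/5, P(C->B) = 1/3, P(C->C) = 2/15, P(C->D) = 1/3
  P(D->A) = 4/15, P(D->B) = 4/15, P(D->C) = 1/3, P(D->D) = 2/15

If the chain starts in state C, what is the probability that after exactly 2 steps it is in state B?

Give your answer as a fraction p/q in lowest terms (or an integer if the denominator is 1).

Computing P^2 by repeated multiplication:
P^1 =
  A: [1/15, 1/15, 8/15, 1/3]
  B: [4/15, 2/15, 8/15, 1/15]
  C: [1/5, 1/3, 2/15, 1/3]
  D: [4/15, 4/15, 1/3, 2/15]
P^2 =
  A: [49/225, 7/25, 19/75, 56/225]
  B: [8/45, 52/225, 23/75, 64/225]
  C: [49/225, 43/225, 31/75, 8/45]
  D: [43/225, 1/5, 28/75, 53/225]

(P^2)[C -> B] = 43/225

Answer: 43/225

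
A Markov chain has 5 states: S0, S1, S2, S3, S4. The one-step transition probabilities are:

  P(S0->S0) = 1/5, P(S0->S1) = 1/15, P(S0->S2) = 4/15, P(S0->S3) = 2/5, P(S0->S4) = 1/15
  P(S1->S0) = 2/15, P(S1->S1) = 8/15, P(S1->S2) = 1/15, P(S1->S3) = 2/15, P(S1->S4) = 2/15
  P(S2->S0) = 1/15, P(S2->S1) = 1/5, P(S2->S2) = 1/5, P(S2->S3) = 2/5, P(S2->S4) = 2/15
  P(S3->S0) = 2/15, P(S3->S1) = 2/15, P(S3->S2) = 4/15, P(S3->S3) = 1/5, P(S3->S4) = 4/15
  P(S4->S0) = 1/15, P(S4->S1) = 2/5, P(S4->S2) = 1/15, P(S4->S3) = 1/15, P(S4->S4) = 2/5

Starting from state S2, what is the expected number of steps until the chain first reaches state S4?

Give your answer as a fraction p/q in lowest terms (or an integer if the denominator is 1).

Let h_i = expected steps to first reach S4 from state i.
Boundary: h_S4 = 0.
First-step equations for the other states:
  h_S0 = 1 + 1/5*h_S0 + 1/15*h_S1 + 4/15*h_S2 + 2/5*h_S3 + 1/15*h_S4
  h_S1 = 1 + 2/15*h_S0 + 8/15*h_S1 + 1/15*h_S2 + 2/15*h_S3 + 2/15*h_S4
  h_S2 = 1 + 1/15*h_S0 + 1/5*h_S1 + 1/5*h_S2 + 2/5*h_S3 + 2/15*h_S4
  h_S3 = 1 + 2/15*h_S0 + 2/15*h_S1 + 4/15*h_S2 + 1/5*h_S3 + 4/15*h_S4

Substituting h_S4 = 0 and rearranging gives the linear system (I - Q) h = 1:
  [4/5, -1/15, -4/15, -2/5] . (h_S0, h_S1, h_S2, h_S3) = 1
  [-2/15, 7/15, -1/15, -2/15] . (h_S0, h_S1, h_S2, h_S3) = 1
  [-1/15, -1/5, 4/5, -2/5] . (h_S0, h_S1, h_S2, h_S3) = 1
  [-2/15, -2/15, -4/15, 4/5] . (h_S0, h_S1, h_S2, h_S3) = 1

Solving yields:
  h_S0 = 9285/1412
  h_S1 = 18255/2824
  h_S2 = 8685/1412
  h_S3 = 30915/5648

Starting state is S2, so the expected hitting time is h_S2 = 8685/1412.

Answer: 8685/1412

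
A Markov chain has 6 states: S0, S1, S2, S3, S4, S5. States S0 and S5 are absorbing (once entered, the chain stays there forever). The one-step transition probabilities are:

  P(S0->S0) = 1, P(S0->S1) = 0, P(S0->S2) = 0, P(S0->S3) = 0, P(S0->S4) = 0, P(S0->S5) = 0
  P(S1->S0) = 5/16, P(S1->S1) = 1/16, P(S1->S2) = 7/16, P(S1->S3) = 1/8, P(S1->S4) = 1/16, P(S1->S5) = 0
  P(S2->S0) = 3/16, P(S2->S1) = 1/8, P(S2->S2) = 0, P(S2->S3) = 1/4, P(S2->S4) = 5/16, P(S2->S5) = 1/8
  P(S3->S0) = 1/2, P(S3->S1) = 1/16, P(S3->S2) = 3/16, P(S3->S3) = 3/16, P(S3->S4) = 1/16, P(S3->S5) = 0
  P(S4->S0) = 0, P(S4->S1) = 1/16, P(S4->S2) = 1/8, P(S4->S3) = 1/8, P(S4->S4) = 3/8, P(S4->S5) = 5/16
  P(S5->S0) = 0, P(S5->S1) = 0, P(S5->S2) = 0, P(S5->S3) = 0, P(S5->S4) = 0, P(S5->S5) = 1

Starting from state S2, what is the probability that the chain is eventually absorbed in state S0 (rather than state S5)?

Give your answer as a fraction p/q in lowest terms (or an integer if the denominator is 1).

Let a_i = P(absorbed in S0 | start in state i).
Boundary conditions: a_S0 = 1, a_S5 = 0.
For each transient state i, a_i = sum_j P(i->j) * a_j:
  a_S1 = 5/16*a_S0 + 1/16*a_S1 + 7/16*a_S2 + 1/8*a_S3 + 1/16*a_S4 + 0*a_S5
  a_S2 = 3/16*a_S0 + 1/8*a_S1 + 0*a_S2 + 1/4*a_S3 + 5/16*a_S4 + 1/8*a_S5
  a_S3 = 1/2*a_S0 + 1/16*a_S1 + 3/16*a_S2 + 3/16*a_S3 + 1/16*a_S4 + 0*a_S5
  a_S4 = 0*a_S0 + 1/16*a_S1 + 1/8*a_S2 + 1/8*a_S3 + 3/8*a_S4 + 5/16*a_S5

Substituting a_S0 = 1 and a_S5 = 0, rearrange to (I - Q) a = r where r[i] = P(i -> S0):
  [15/16, -7/16, -1/8, -1/16] . (a_S1, a_S2, a_S3, a_S4) = 5/16
  [-1/8, 1, -1/4, -5/16] . (a_S1, a_S2, a_S3, a_S4) = 3/16
  [-1/16, -3/16, 13/16, -1/16] . (a_S1, a_S2, a_S3, a_S4) = 1/2
  [-1/16, -1/8, -1/8, 5/8] . (a_S1, a_S2, a_S3, a_S4) = 0

Solving yields:
  a_S1 = 17296/22985
  a_S2 = 13924/22985
  a_S3 = 19333/22985
  a_S4 = 8381/22985

Starting state is S2, so the absorption probability is a_S2 = 13924/22985.

Answer: 13924/22985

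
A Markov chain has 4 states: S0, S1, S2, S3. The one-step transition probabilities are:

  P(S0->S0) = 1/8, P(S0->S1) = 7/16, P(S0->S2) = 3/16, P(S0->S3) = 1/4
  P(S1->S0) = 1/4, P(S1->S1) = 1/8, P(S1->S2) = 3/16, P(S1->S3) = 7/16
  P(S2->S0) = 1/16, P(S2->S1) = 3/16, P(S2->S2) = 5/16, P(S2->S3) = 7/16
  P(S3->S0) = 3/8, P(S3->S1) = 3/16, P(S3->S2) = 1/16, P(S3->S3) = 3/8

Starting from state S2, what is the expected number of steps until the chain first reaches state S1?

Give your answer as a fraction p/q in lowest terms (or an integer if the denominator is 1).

Answer: 2160/509

Derivation:
Let h_i = expected steps to first reach S1 from state i.
Boundary: h_S1 = 0.
First-step equations for the other states:
  h_S0 = 1 + 1/8*h_S0 + 7/16*h_S1 + 3/16*h_S2 + 1/4*h_S3
  h_S2 = 1 + 1/16*h_S0 + 3/16*h_S1 + 5/16*h_S2 + 7/16*h_S3
  h_S3 = 1 + 3/8*h_S0 + 3/16*h_S1 + 1/16*h_S2 + 3/8*h_S3

Substituting h_S1 = 0 and rearranging gives the linear system (I - Q) h = 1:
  [7/8, -3/16, -1/4] . (h_S0, h_S2, h_S3) = 1
  [-1/16, 11/16, -7/16] . (h_S0, h_S2, h_S3) = 1
  [-3/8, -1/16, 5/8] . (h_S0, h_S2, h_S3) = 1

Solving yields:
  h_S0 = 1616/509
  h_S2 = 2160/509
  h_S3 = 2000/509

Starting state is S2, so the expected hitting time is h_S2 = 2160/509.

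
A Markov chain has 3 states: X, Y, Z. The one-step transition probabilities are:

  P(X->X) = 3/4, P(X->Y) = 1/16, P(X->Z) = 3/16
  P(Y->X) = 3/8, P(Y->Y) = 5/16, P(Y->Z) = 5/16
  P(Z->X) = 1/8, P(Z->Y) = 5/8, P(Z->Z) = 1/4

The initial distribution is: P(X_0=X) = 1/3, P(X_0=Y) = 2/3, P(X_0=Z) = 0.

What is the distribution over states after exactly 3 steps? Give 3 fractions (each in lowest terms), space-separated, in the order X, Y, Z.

Answer: 1543/3072 3215/12288 967/4096

Derivation:
Propagating the distribution step by step (d_{t+1} = d_t * P):
d_0 = (X=1/3, Y=2/3, Z=0)
  d_1[X] = 1/3*3/4 + 2/3*3/8 + 0*1/8 = 1/2
  d_1[Y] = 1/3*1/16 + 2/3*5/16 + 0*5/8 = 11/48
  d_1[Z] = 1/3*3/16 + 2/3*5/16 + 0*1/4 = 13/48
d_1 = (X=1/2, Y=11/48, Z=13/48)
  d_2[X] = 1/2*3/4 + 11/48*3/8 + 13/48*1/8 = 95/192
  d_2[Y] = 1/2*1/16 + 11/48*5/16 + 13/48*5/8 = 209/768
  d_2[Z] = 1/2*3/16 + 11/48*5/16 + 13/48*1/4 = 179/768
d_2 = (X=95/192, Y=209/768, Z=179/768)
  d_3[X] = 95/192*3/4 + 209/768*3/8 + 179/768*1/8 = 1543/3072
  d_3[Y] = 95/192*1/16 + 209/768*5/16 + 179/768*5/8 = 3215/12288
  d_3[Z] = 95/192*3/16 + 209/768*5/16 + 179/768*1/4 = 967/4096
d_3 = (X=1543/3072, Y=3215/12288, Z=967/4096)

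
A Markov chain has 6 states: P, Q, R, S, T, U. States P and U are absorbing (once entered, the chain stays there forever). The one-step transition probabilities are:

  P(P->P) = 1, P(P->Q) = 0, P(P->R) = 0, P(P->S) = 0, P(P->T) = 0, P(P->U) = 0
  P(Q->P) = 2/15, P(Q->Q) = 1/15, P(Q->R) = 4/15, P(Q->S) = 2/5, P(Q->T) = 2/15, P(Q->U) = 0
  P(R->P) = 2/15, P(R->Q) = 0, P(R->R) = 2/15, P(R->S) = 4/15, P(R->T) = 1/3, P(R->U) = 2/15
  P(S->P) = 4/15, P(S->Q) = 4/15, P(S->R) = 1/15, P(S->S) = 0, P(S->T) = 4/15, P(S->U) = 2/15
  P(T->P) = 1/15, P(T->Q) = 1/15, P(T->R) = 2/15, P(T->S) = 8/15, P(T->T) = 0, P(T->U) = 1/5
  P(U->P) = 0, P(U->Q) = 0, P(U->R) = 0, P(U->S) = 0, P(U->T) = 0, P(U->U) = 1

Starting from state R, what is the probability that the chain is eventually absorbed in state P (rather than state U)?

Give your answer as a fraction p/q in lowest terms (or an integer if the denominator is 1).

Answer: 6152/11577

Derivation:
Let a_i = P(absorbed in P | start in state i).
Boundary conditions: a_P = 1, a_U = 0.
For each transient state i, a_i = sum_j P(i->j) * a_j:
  a_Q = 2/15*a_P + 1/15*a_Q + 4/15*a_R + 2/5*a_S + 2/15*a_T + 0*a_U
  a_R = 2/15*a_P + 0*a_Q + 2/15*a_R + 4/15*a_S + 1/3*a_T + 2/15*a_U
  a_S = 4/15*a_P + 4/15*a_Q + 1/15*a_R + 0*a_S + 4/15*a_T + 2/15*a_U
  a_T = 1/15*a_P + 1/15*a_Q + 2/15*a_R + 8/15*a_S + 0*a_T + 1/5*a_U

Substituting a_P = 1 and a_U = 0, rearrange to (I - Q) a = r where r[i] = P(i -> P):
  [14/15, -4/15, -2/5, -2/15] . (a_Q, a_R, a_S, a_T) = 2/15
  [0, 13/15, -4/15, -1/3] . (a_Q, a_R, a_S, a_T) = 2/15
  [-4/15, -1/15, 1, -4/15] . (a_Q, a_R, a_S, a_T) = 4/15
  [-1/15, -2/15, -8/15, 1] . (a_Q, a_R, a_S, a_T) = 1/15

Solving yields:
  a_Q = 425/681
  a_R = 6152/11577
  a_S = 6968/11577
  a_T = 1930/3859

Starting state is R, so the absorption probability is a_R = 6152/11577.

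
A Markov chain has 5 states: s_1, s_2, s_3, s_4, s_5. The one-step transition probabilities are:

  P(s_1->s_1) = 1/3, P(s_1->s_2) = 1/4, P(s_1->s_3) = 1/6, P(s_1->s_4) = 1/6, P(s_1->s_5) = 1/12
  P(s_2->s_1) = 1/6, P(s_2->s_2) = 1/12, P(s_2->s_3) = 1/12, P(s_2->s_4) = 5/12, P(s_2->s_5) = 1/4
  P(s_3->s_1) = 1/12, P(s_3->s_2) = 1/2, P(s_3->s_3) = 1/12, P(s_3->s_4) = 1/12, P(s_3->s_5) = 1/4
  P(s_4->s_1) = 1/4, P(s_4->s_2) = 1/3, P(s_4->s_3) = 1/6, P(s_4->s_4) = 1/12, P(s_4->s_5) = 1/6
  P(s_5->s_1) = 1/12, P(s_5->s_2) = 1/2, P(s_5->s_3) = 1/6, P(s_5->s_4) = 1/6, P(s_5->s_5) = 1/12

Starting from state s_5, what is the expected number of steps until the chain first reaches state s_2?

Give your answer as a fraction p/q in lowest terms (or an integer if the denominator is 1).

Answer: 6084/2681

Derivation:
Let h_i = expected steps to first reach s_2 from state i.
Boundary: h_s_2 = 0.
First-step equations for the other states:
  h_s_1 = 1 + 1/3*h_s_1 + 1/4*h_s_2 + 1/6*h_s_3 + 1/6*h_s_4 + 1/12*h_s_5
  h_s_3 = 1 + 1/12*h_s_1 + 1/2*h_s_2 + 1/12*h_s_3 + 1/12*h_s_4 + 1/4*h_s_5
  h_s_4 = 1 + 1/4*h_s_1 + 1/3*h_s_2 + 1/6*h_s_3 + 1/12*h_s_4 + 1/6*h_s_5
  h_s_5 = 1 + 1/12*h_s_1 + 1/2*h_s_2 + 1/6*h_s_3 + 1/6*h_s_4 + 1/12*h_s_5

Substituting h_s_2 = 0 and rearranging gives the linear system (I - Q) h = 1:
  [2/3, -1/6, -1/6, -1/12] . (h_s_1, h_s_3, h_s_4, h_s_5) = 1
  [-1/12, 11/12, -1/12, -1/4] . (h_s_1, h_s_3, h_s_4, h_s_5) = 1
  [-1/4, -1/6, 11/12, -1/6] . (h_s_1, h_s_3, h_s_4, h_s_5) = 1
  [-1/12, -1/6, -1/6, 11/12] . (h_s_1, h_s_3, h_s_4, h_s_5) = 1

Solving yields:
  h_s_1 = 8112/2681
  h_s_3 = 5988/2681
  h_s_4 = 7332/2681
  h_s_5 = 6084/2681

Starting state is s_5, so the expected hitting time is h_s_5 = 6084/2681.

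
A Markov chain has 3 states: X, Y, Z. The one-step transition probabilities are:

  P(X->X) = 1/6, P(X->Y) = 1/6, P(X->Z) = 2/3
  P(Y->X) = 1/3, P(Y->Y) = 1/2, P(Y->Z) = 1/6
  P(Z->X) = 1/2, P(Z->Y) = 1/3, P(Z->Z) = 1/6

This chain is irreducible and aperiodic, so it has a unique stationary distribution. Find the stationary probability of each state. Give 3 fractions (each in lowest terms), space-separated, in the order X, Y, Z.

Answer: 1/3 1/3 1/3

Derivation:
The stationary distribution satisfies pi = pi * P, i.e.:
  pi_X = 1/6*pi_X + 1/3*pi_Y + 1/2*pi_Z
  pi_Y = 1/6*pi_X + 1/2*pi_Y + 1/3*pi_Z
  pi_Z = 2/3*pi_X + 1/6*pi_Y + 1/6*pi_Z
with normalization: pi_X + pi_Y + pi_Z = 1.

Using the first 2 balance equations plus normalization, the linear system A*pi = b is:
  [-5/6, 1/3, 1/2] . pi = 0
  [1/6, -1/2, 1/3] . pi = 0
  [1, 1, 1] . pi = 1

Solving yields:
  pi_X = 1/3
  pi_Y = 1/3
  pi_Z = 1/3

Verification (pi * P):
  1/3*1/6 + 1/3*1/3 + 1/3*1/2 = 1/3 = pi_X  (ok)
  1/3*1/6 + 1/3*1/2 + 1/3*1/3 = 1/3 = pi_Y  (ok)
  1/3*2/3 + 1/3*1/6 + 1/3*1/6 = 1/3 = pi_Z  (ok)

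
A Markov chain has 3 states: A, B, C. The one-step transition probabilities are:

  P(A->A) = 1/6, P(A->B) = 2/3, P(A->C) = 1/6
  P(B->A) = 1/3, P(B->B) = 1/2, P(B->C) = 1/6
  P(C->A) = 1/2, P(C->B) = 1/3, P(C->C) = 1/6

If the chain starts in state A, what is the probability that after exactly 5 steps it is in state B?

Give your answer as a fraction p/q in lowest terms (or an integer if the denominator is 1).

Computing P^5 by repeated multiplication:
P^1 =
  A: [1/6, 2/3, 1/6]
  B: [1/3, 1/2, 1/6]
  C: [1/2, 1/3, 1/6]
P^2 =
  A: [1/3, 1/2, 1/6]
  B: [11/36, 19/36, 1/6]
  C: [5/18, 5/9, 1/6]
P^3 =
  A: [11/36, 19/36, 1/6]
  B: [67/216, 113/216, 1/6]
  C: [17/54, 14/27, 1/6]
P^4 =
  A: [67/216, 113/216, 1/6]
  B: [401/1296, 679/1296, 1/6]
  C: [25/81, 85/162, 1/6]
P^5 =
  A: [401/1296, 679/1296, 1/6]
  B: [2407/7776, 4073/7776, 1/6]
  C: [301/972, 509/972, 1/6]

(P^5)[A -> B] = 679/1296

Answer: 679/1296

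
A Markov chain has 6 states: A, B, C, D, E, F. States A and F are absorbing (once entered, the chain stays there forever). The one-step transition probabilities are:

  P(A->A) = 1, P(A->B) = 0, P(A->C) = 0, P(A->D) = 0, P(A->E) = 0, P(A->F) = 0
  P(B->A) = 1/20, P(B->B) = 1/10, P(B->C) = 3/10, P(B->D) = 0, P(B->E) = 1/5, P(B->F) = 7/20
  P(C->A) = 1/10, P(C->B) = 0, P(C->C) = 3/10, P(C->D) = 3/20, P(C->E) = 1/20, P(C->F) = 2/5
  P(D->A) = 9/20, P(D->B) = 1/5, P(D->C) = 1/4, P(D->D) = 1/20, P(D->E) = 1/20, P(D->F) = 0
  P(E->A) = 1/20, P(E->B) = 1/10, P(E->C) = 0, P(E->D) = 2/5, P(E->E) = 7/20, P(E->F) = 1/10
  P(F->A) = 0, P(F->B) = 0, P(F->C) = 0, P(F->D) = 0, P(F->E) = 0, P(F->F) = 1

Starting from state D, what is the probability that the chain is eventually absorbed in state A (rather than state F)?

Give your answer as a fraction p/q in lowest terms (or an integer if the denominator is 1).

Answer: 16316/25403

Derivation:
Let a_i = P(absorbed in A | start in state i).
Boundary conditions: a_A = 1, a_F = 0.
For each transient state i, a_i = sum_j P(i->j) * a_j:
  a_B = 1/20*a_A + 1/10*a_B + 3/10*a_C + 0*a_D + 1/5*a_E + 7/20*a_F
  a_C = 1/10*a_A + 0*a_B + 3/10*a_C + 3/20*a_D + 1/20*a_E + 2/5*a_F
  a_D = 9/20*a_A + 1/5*a_B + 1/4*a_C + 1/20*a_D + 1/20*a_E + 0*a_F
  a_E = 1/20*a_A + 1/10*a_B + 0*a_C + 2/5*a_D + 7/20*a_E + 1/10*a_F

Substituting a_A = 1 and a_F = 0, rearrange to (I - Q) a = r where r[i] = P(i -> A):
  [9/10, -3/10, 0, -1/5] . (a_B, a_C, a_D, a_E) = 1/20
  [0, 7/10, -3/20, -1/20] . (a_B, a_C, a_D, a_E) = 1/10
  [-1/5, -1/4, 19/20, -1/20] . (a_B, a_C, a_D, a_E) = 9/20
  [-1/10, 0, -2/5, 13/20] . (a_B, a_C, a_D, a_E) = 1/20

Solving yields:
  a_B = 14005/50806
  a_C = 8059/25403
  a_D = 16316/25403
  a_E = 688/1337

Starting state is D, so the absorption probability is a_D = 16316/25403.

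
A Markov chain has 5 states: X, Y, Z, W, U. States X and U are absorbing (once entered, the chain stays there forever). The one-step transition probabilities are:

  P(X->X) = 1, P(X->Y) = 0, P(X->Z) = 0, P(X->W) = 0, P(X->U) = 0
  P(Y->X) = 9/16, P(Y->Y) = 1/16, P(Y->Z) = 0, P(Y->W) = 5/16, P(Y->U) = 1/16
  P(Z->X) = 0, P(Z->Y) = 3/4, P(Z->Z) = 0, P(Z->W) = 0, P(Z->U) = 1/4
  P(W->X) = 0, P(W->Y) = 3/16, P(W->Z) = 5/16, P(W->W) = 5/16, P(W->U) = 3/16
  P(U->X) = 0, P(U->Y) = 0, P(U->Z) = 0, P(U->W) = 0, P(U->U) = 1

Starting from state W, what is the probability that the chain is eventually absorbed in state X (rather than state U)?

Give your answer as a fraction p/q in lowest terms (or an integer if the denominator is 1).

Let a_i = P(absorbed in X | start in state i).
Boundary conditions: a_X = 1, a_U = 0.
For each transient state i, a_i = sum_j P(i->j) * a_j:
  a_Y = 9/16*a_X + 1/16*a_Y + 0*a_Z + 5/16*a_W + 1/16*a_U
  a_Z = 0*a_X + 3/4*a_Y + 0*a_Z + 0*a_W + 1/4*a_U
  a_W = 0*a_X + 3/16*a_Y + 5/16*a_Z + 5/16*a_W + 3/16*a_U

Substituting a_X = 1 and a_U = 0, rearrange to (I - Q) a = r where r[i] = P(i -> X):
  [15/16, 0, -5/16] . (a_Y, a_Z, a_W) = 9/16
  [-3/4, 1, 0] . (a_Y, a_Z, a_W) = 0
  [-3/16, -5/16, 11/16] . (a_Y, a_Z, a_W) = 0

Solving yields:
  a_Y = 132/175
  a_Z = 99/175
  a_W = 81/175

Starting state is W, so the absorption probability is a_W = 81/175.

Answer: 81/175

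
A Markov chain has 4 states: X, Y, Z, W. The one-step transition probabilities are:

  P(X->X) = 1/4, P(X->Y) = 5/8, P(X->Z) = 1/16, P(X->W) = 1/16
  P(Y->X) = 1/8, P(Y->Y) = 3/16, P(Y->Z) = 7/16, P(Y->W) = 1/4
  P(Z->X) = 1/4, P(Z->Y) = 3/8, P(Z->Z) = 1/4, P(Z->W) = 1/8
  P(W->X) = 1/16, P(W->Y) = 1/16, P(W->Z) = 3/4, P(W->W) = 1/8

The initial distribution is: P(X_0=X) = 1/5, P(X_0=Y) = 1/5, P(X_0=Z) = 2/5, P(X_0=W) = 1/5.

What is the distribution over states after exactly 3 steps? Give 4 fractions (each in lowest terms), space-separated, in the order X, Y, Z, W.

Propagating the distribution step by step (d_{t+1} = d_t * P):
d_0 = (X=1/5, Y=1/5, Z=2/5, W=1/5)
  d_1[X] = 1/5*1/4 + 1/5*1/8 + 2/5*1/4 + 1/5*1/16 = 3/16
  d_1[Y] = 1/5*5/8 + 1/5*3/16 + 2/5*3/8 + 1/5*1/16 = 13/40
  d_1[Z] = 1/5*1/16 + 1/5*7/16 + 2/5*1/4 + 1/5*3/4 = 7/20
  d_1[W] = 1/5*1/16 + 1/5*1/4 + 2/5*1/8 + 1/5*1/8 = 11/80
d_1 = (X=3/16, Y=13/40, Z=7/20, W=11/80)
  d_2[X] = 3/16*1/4 + 13/40*1/8 + 7/20*1/4 + 11/80*1/16 = 47/256
  d_2[Y] = 3/16*5/8 + 13/40*3/16 + 7/20*3/8 + 11/80*1/16 = 407/1280
  d_2[Z] = 3/16*1/16 + 13/40*7/16 + 7/20*1/4 + 11/80*3/4 = 441/1280
  d_2[W] = 3/16*1/16 + 13/40*1/4 + 7/20*1/8 + 11/80*1/8 = 197/1280
d_2 = (X=47/256, Y=407/1280, Z=441/1280, W=197/1280)
  d_3[X] = 47/256*1/4 + 407/1280*1/8 + 441/1280*1/4 + 197/1280*1/16 = 743/4096
  d_3[Y] = 47/256*5/8 + 407/1280*3/16 + 441/1280*3/8 + 197/1280*1/16 = 3207/10240
  d_3[Z] = 47/256*1/16 + 407/1280*7/16 + 441/1280*1/4 + 197/1280*3/4 = 1803/5120
  d_3[W] = 47/256*1/16 + 407/1280*1/4 + 441/1280*1/8 + 197/1280*1/8 = 3139/20480
d_3 = (X=743/4096, Y=3207/10240, Z=1803/5120, W=3139/20480)

Answer: 743/4096 3207/10240 1803/5120 3139/20480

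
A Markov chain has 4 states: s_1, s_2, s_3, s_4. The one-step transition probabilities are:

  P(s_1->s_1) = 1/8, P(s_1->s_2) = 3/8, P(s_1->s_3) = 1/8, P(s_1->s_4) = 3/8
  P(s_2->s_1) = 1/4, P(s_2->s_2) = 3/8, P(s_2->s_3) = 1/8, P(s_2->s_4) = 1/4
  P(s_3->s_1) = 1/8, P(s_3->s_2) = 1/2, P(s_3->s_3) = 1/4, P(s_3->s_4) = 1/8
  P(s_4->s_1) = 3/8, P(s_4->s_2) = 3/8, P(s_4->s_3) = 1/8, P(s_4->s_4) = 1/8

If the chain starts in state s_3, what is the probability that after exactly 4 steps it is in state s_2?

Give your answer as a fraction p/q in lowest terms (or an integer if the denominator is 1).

Answer: 805/2048

Derivation:
Computing P^4 by repeated multiplication:
P^1 =
  s_1: [1/8, 3/8, 1/8, 3/8]
  s_2: [1/4, 3/8, 1/8, 1/4]
  s_3: [1/8, 1/2, 1/4, 1/8]
  s_4: [3/8, 3/8, 1/8, 1/8]
P^2 =
  s_1: [17/64, 25/64, 9/64, 13/64]
  s_2: [15/64, 25/64, 9/64, 15/64]
  s_3: [7/32, 13/32, 5/32, 7/32]
  s_4: [13/64, 25/64, 9/64, 17/64]
P^3 =
  s_1: [115/512, 201/512, 73/512, 123/512]
  s_2: [119/512, 201/512, 73/512, 119/512]
  s_3: [59/256, 101/256, 37/256, 59/256]
  s_4: [123/512, 201/512, 73/512, 115/512]
P^4 =
  s_1: [959/4096, 1609/4096, 585/4096, 943/4096]
  s_2: [951/4096, 1609/4096, 585/4096, 951/4096]
  s_3: [475/2048, 805/2048, 293/2048, 475/2048]
  s_4: [943/4096, 1609/4096, 585/4096, 959/4096]

(P^4)[s_3 -> s_2] = 805/2048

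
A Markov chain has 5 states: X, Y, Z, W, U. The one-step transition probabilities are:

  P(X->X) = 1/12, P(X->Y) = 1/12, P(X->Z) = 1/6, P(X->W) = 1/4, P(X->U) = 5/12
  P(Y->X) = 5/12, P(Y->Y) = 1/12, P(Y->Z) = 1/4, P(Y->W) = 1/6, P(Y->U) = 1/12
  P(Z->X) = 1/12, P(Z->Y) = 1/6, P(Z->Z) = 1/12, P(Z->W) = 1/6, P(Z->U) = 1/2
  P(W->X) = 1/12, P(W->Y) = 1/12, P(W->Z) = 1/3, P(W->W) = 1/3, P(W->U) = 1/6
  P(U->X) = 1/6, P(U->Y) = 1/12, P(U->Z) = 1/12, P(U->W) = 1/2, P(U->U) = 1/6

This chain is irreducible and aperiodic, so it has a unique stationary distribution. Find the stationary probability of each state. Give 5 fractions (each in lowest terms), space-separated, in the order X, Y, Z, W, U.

Answer: 3780/27439 2722/27439 5225/27439 8679/27439 7033/27439

Derivation:
The stationary distribution satisfies pi = pi * P, i.e.:
  pi_X = 1/12*pi_X + 5/12*pi_Y + 1/12*pi_Z + 1/12*pi_W + 1/6*pi_U
  pi_Y = 1/12*pi_X + 1/12*pi_Y + 1/6*pi_Z + 1/12*pi_W + 1/12*pi_U
  pi_Z = 1/6*pi_X + 1/4*pi_Y + 1/12*pi_Z + 1/3*pi_W + 1/12*pi_U
  pi_W = 1/4*pi_X + 1/6*pi_Y + 1/6*pi_Z + 1/3*pi_W + 1/2*pi_U
  pi_U = 5/12*pi_X + 1/12*pi_Y + 1/2*pi_Z + 1/6*pi_W + 1/6*pi_U
with normalization: pi_X + pi_Y + pi_Z + pi_W + pi_U = 1.

Using the first 4 balance equations plus normalization, the linear system A*pi = b is:
  [-11/12, 5/12, 1/12, 1/12, 1/6] . pi = 0
  [1/12, -11/12, 1/6, 1/12, 1/12] . pi = 0
  [1/6, 1/4, -11/12, 1/3, 1/12] . pi = 0
  [1/4, 1/6, 1/6, -2/3, 1/2] . pi = 0
  [1, 1, 1, 1, 1] . pi = 1

Solving yields:
  pi_X = 3780/27439
  pi_Y = 2722/27439
  pi_Z = 5225/27439
  pi_W = 8679/27439
  pi_U = 7033/27439

Verification (pi * P):
  3780/27439*1/12 + 2722/27439*5/12 + 5225/27439*1/12 + 8679/27439*1/12 + 7033/27439*1/6 = 3780/27439 = pi_X  (ok)
  3780/27439*1/12 + 2722/27439*1/12 + 5225/27439*1/6 + 8679/27439*1/12 + 7033/27439*1/12 = 2722/27439 = pi_Y  (ok)
  3780/27439*1/6 + 2722/27439*1/4 + 5225/27439*1/12 + 8679/27439*1/3 + 7033/27439*1/12 = 5225/27439 = pi_Z  (ok)
  3780/27439*1/4 + 2722/27439*1/6 + 5225/27439*1/6 + 8679/27439*1/3 + 7033/27439*1/2 = 8679/27439 = pi_W  (ok)
  3780/27439*5/12 + 2722/27439*1/12 + 5225/27439*1/2 + 8679/27439*1/6 + 7033/27439*1/6 = 7033/27439 = pi_U  (ok)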